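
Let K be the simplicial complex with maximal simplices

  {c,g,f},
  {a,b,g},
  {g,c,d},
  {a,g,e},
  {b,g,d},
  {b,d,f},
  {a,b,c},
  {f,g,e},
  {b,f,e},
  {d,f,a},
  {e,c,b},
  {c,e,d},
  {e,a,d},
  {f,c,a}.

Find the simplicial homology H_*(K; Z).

We work with the vertex ordering a < b < c < d < e < f < g. The simplices of K, each written with vertices in increasing order, are:

  0-simplices (7): a, b, c, d, e, f, g
  1-simplices (21): ab, ac, ad, ae, af, ag, bc, bd, be, bf, bg, cd, ce, cf, cg, de, df, dg, ef, eg, fg
  2-simplices (14): abc, abg, acf, ade, adf, aeg, bce, bdf, bdg, bef, cde, cdg, cfg, efg

so the chain groups are C_0 ≅ Z^7, C_1 ≅ Z^21, C_2 ≅ Z^14.

The boundary map ∂_1: C_1 → C_0 is given by ∂[p,q] = [q] − [p].
As a 7×21 matrix over Z this has rank 6, with invariant factors (1,1,1,1,1,1).

∂_2: C_2 → C_1 sends each 2-simplex [p,q,r] to [q,r] − [p,r] + [p,q]. For instance
  ∂acf = cf − af + ac,
  ∂bdg = dg − bg + bd.
The resulting 21×14 matrix has rank 13, and its Smith normal form has invariant factors (1,1,1,1,1,1,1,1,1,1,1,1,1).

Computing H_k = (kernel of ∂_k) / (image of ∂_{k+1}):

  H_0: rank C_0 − rank ∂_1 = 7 − 6 = 1, and the invariant factors of ∂_1 are all 1, so H_0 = Z.
  H_1: rank ker ∂_1 − rank ∂_2 = (21 − 6) − 13 = 2, and the invariant factors of ∂_2 are all 1, so H_1 = Z^2.
  H_2: rank ker ∂_2 − rank ∂_3 = (14 − 13) − 0 = 1, and there is no ∂_3, so H_2 = Z.

H_0 ≅ Z,  H_1 ≅ Z^2,  H_2 ≅ Z.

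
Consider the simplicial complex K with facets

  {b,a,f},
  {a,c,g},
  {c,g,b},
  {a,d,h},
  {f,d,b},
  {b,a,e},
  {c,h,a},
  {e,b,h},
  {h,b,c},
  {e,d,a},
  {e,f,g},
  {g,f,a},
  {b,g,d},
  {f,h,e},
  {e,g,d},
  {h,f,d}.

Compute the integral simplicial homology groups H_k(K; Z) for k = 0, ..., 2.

H_0 = Z,  H_1 = Z^2,  H_2 = Z.

Order the vertices as a < b < c < d < e < f < g < h. Listing each simplex with vertices in this order, K has dimension 2 with simplices:

  0-simplices (8): a, b, c, d, e, f, g, h
  1-simplices (24): ab, ac, ad, ae, af, ag, ah, bc, bd, be, bf, bg, bh, cg, ch, de, df, dg, dh, ef, eg, eh, fg, fh
  2-simplices (16): abe, abf, acg, ach, ade, adh, afg, bcg, bch, bdf, bdg, beh, deg, dfh, efg, efh

giving chain groups C_0 ≅ Z^8, C_1 ≅ Z^24, C_2 ≅ Z^16.

Boundary ∂_1: C_1 → C_0 maps an edge to its endpoints' difference, ∂[p,q] = q − p. For instance
  ∂dh = h − d.
The resulting 8×24 matrix has rank 7, and its Smith normal form has invariant factors (1,1,1,1,1,1,1).

∂_2: C_2 → C_1 maps a triangle to the signed sum of its edges. For instance
  ∂deg = eg − dg + de,
  ∂ach = ch − ah + ac.
The resulting 24×16 matrix has rank 15, and its Smith normal form has invariant factors (1,1,1,1,1,1,1,1,1,1,1,1,1,1,1).

Computing H_k = (kernel of ∂_k) / (image of ∂_{k+1}):

  H_0: rank C_0 − rank ∂_1 = 8 − 7 = 1, and the invariant factors of ∂_1 are all 1, so H_0 = Z.
  H_1: rank ker ∂_1 − rank ∂_2 = (24 − 7) − 15 = 2, and the invariant factors of ∂_2 are all 1, so H_1 = Z^2.
  H_2: rank ker ∂_2 − rank ∂_3 = (16 − 15) − 0 = 1, and there is no ∂_3, so H_2 = Z.

(K is a triangulation of the torus T^2.)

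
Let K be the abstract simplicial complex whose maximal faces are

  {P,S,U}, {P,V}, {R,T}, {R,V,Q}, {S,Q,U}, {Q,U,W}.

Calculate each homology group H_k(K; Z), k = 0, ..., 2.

We work with the vertex ordering P < Q < R < S < T < U < V < W. The simplices of K, each written with vertices in increasing order, are:

  0-simplices (8): P, Q, R, S, T, U, V, W
  1-simplices (12): PS, PU, PV, QR, QS, QU, QV, QW, RT, RV, SU, UW
  2-simplices (4): PSU, QRV, QSU, QUW

so the chain groups are C_0 ≅ Z^8, C_1 ≅ Z^12, C_2 ≅ Z^4.

∂_1: C_1 → C_0 sends each edge [p,q] (with p < q) to q − p. For instance
  ∂PS = S − P.
As a 8×12 matrix over Z this has rank 7, with invariant factors (1,1,1,1,1,1,1).

The boundary map ∂_2: C_2 → C_1 maps a triangle to the signed sum of its edges. For instance
  ∂QSU = SU − QU + QS,
  ∂QRV = RV − QV + QR.
As a 12×4 matrix over Z this has rank 4, with invariant factors (1,1,1,1).

Reading off H_k = ker ∂_k / im ∂_{k+1}:

  H_0: rank C_0 − rank ∂_1 = 8 − 7 = 1, and the invariant factors of ∂_1 are all 1, so H_0 = Z.
  H_1: rank ker ∂_1 − rank ∂_2 = (12 − 7) − 4 = 1, and the invariant factors of ∂_2 are all 1, so H_1 = Z.
  H_2: rank ker ∂_2 − rank ∂_3 = (4 − 4) − 0 = 0, and there is no ∂_3, so H_2 = 0.

As a check, the Euler characteristic is 8 − 12 + 4 = 0, which agrees with 1 − 1 + 0 = 0.

H_0 ≅ Z,  H_1 ≅ Z,  H_2 = 0.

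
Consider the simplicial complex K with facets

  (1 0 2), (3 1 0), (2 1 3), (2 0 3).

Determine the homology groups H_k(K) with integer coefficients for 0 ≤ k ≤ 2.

Fix the vertex order 0 < 1 < 2 < 3 and write every simplex with vertices in increasing order. Then dim K = 2 and the simplices of K are:

  0-simplices (4): [0], [1], [2], [3]
  1-simplices (6): [0,1], [0,2], [0,3], [1,2], [1,3], [2,3]
  2-simplices (4): [0,1,2], [0,1,3], [0,2,3], [1,2,3]

so the chain groups are C_0 ≅ Z^4, C_1 ≅ Z^6, C_2 ≅ Z^4.

∂_1: C_1 → C_0 maps an edge to its endpoints' difference, ∂[p,q] = q − p. For instance
  ∂[0,1] = [1] − [0].
The resulting 4×6 matrix has rank 3, and its Smith normal form has invariant factors (1,1,1).

Boundary ∂_2: C_2 → C_1 maps a triangle to the signed sum of its edges. For instance
  ∂[0,1,3] = [1,3] − [0,3] + [0,1],
  ∂[0,1,2] = [1,2] − [0,2] + [0,1].
This gives a 6×4 integer matrix of rank 3; reducing to Smith normal form yields diagonal entries (1,1,1).

From H_k ≅ ker(∂_k) / im(∂_{k+1}) we obtain:

  H_0: rank C_0 − rank ∂_1 = 4 − 3 = 1, and the invariant factors of ∂_1 are all 1, so H_0 = Z.
  H_1: rank ker ∂_1 − rank ∂_2 = (6 − 3) − 3 = 0, and the invariant factors of ∂_2 are all 1, so H_1 = 0.
  H_2: rank ker ∂_2 − rank ∂_3 = (4 − 3) − 0 = 1, and there is no ∂_3, so H_2 = Z.

As a check, the Euler characteristic is 4 − 6 + 4 = 2, which agrees with 1 − 0 + 1 = 2.

H_0 = Z,  H_1 = 0,  H_2 = Z.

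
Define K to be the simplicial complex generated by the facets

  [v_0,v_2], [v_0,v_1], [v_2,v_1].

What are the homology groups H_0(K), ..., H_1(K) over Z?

K has 3 vertices, 3 edges.
rank ∂_0 = 0, rank ∂_1 = 2 ⇒ b_0 = 3 − 0 − 2 = 1; all invariant factors of ∂_1 are 1 so no torsion. So H_0 = Z.
rank ∂_1 = 2, rank ∂_2 = 0 ⇒ b_1 = 3 − 2 − 0 = 1. So H_1 = Z.

H_0 ≅ Z,  H_1 ≅ Z.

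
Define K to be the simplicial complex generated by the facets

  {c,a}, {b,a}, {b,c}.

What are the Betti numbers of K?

Fix the vertex order a < b < c and write every simplex with vertices in increasing order. Then dim K = 1 and the simplices of K are:

  0-simplices (3): a, b, c
  1-simplices (3): ab, ac, bc

Hence C_0 ≅ Z^3, C_1 ≅ Z^3.

Boundary ∂_1: C_1 → C_0 sends each edge [p,q] (with p < q) to q − p. For instance
  ∂ab = b − a.
This gives a 3×3 integer matrix of rank 2; reducing to Smith normal form yields diagonal entries (1,1).

Reading off H_k = ker ∂_k / im ∂_{k+1}:

  H_0: rank C_0 − rank ∂_1 = 3 − 2 = 1, and the invariant factors of ∂_1 are all 1, so H_0 ≅ Z.
  H_1: rank ker ∂_1 − rank ∂_2 = (3 − 2) − 0 = 1, and there is no ∂_2, so H_1 ≅ Z.

(K is a triangulation of the circle S^1.)

Hence the Betti numbers are b_0 = 1, b_1 = 1.

b_0 = 1, b_1 = 1.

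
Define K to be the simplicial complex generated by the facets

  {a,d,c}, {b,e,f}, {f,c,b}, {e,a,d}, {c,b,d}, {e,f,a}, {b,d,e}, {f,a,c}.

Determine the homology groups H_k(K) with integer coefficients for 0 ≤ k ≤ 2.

H_0 ≅ Z,  H_1 = 0,  H_2 ≅ Z.

Fix the vertex order a < b < c < d < e < f and write every simplex with vertices in increasing order. Then dim K = 2 and the simplices of K are:

  0-simplices (6): a, b, c, d, e, f
  1-simplices (12): ac, ad, ae, af, bc, bd, be, bf, cd, cf, de, ef
  2-simplices (8): acd, acf, ade, aef, bcd, bcf, bde, bef

giving chain groups C_0 ≅ Z^6, C_1 ≅ Z^12, C_2 ≅ Z^8.

∂_1: C_1 → C_0 is given by ∂[p,q] = [q] − [p]. For instance
  ∂af = f − a.
As a 6×12 matrix over Z this has rank 5, with invariant factors (1,1,1,1,1).

The boundary map ∂_2: C_2 → C_1 sends each 2-simplex [p,q,r] to [q,r] − [p,r] + [p,q]. For instance
  ∂acd = cd − ad + ac,
  ∂bde = de − be + bd.
As a 12×8 matrix over Z this has rank 7, with invariant factors (1,1,1,1,1,1,1).

Now H_k = ker ∂_k / im ∂_{k+1}, so:

  H_0: rank C_0 − rank ∂_1 = 6 − 5 = 1, and the invariant factors of ∂_1 are all 1, so H_0 = Z.
  H_1: rank ker ∂_1 − rank ∂_2 = (12 − 5) − 7 = 0, and the invariant factors of ∂_2 are all 1, so H_1 = 0.
  H_2: rank ker ∂_2 − rank ∂_3 = (8 − 7) − 0 = 1, and there is no ∂_3, so H_2 = Z.

As a check, the Euler characteristic is 6 − 12 + 8 = 2, which agrees with 1 − 0 + 1 = 2.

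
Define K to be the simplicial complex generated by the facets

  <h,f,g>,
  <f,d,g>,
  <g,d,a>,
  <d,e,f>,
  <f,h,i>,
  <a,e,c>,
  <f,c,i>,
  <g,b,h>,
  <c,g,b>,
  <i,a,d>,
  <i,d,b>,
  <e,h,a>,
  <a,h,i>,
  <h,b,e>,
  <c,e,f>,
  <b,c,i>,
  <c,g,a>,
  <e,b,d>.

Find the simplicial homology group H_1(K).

H_1 ≅ Z^2.

Order the vertices as a < b < c < d < e < f < g < h < i. Listing each simplex with vertices in this order, K has dimension 2 with simplices:

  0-simplices (9): a, b, c, d, e, f, g, h, i
  1-simplices (27): ac, ad, ae, ag, ah, ai, bc, bd, be, bg, bh, bi, ce, cf, cg, ci, de, df, dg, di, ef, eh, fg, fh, fi, gh, hi
  2-simplices (18): ace, acg, adg, adi, aeh, ahi, bcg, bci, bde, bdi, beh, bgh, cef, cfi, def, dfg, fgh, fhi

Hence C_0 ≅ Z^9, C_1 ≅ Z^27, C_2 ≅ Z^18.

∂_1: C_1 → C_0 maps an edge to its endpoints' difference, ∂[p,q] = q − p.
The 9×27 boundary matrix has rank 8 and Smith normal form diag(1,1,1,1,1,1,1,1).

∂_2: C_2 → C_1 acts by ∂[p,q,r] = [q,r] − [p,r] + [p,q]. For instance
  ∂ahi = hi − ai + ah,
  ∂def = ef − df + de.
The resulting 27×18 matrix has rank 17, and its Smith normal form has invariant factors (1,1,1,1,1,1,1,1,1,1,1,1,1,1,1,1,1).

Computing H_k = (kernel of ∂_k) / (image of ∂_{k+1}):

  H_1: rank ker ∂_1 − rank ∂_2 = (27 − 8) − 17 = 2, and the invariant factors of ∂_2 are all 1, so H_1 = Z^2.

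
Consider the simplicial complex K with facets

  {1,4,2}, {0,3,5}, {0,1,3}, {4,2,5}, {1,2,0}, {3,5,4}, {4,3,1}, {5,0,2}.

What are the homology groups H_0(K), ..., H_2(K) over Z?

H_0 ≅ Z,  H_1 = 0,  H_2 ≅ Z.

Take the total order 0 < 1 < 2 < 3 < 4 < 5 on the vertex set. Then K (dimension 2) consists of the simplices:

  0-simplices (6): [0], [1], [2], [3], [4], [5]
  1-simplices (12): [0,1], [0,2], [0,3], [0,5], [1,2], [1,3], [1,4], [2,4], [2,5], [3,4], [3,5], [4,5]
  2-simplices (8): [0,1,2], [0,1,3], [0,2,5], [0,3,5], [1,2,4], [1,3,4], [2,4,5], [3,4,5]

so the chain groups are C_0 ≅ Z^6, C_1 ≅ Z^12, C_2 ≅ Z^8.

Boundary ∂_1: C_1 → C_0 sends each edge [p,q] (with p < q) to q − p. For instance
  ∂[0,2] = [2] − [0].
The 6×12 boundary matrix has rank 5 and Smith normal form diag(1,1,1,1,1).

Boundary ∂_2: C_2 → C_1 maps a triangle to the signed sum of its edges. For instance
  ∂[0,1,2] = [1,2] − [0,2] + [0,1],
  ∂[1,3,4] = [3,4] − [1,4] + [1,3].
This gives a 12×8 integer matrix of rank 7; reducing to Smith normal form yields diagonal entries (1,1,1,1,1,1,1).

Reading off H_k = ker ∂_k / im ∂_{k+1}:

  H_0: rank C_0 − rank ∂_1 = 6 − 5 = 1, and the invariant factors of ∂_1 are all 1, so H_0 ≅ Z.
  H_1: rank ker ∂_1 − rank ∂_2 = (12 − 5) − 7 = 0, and the invariant factors of ∂_2 are all 1, so H_1 ≅ 0.
  H_2: rank ker ∂_2 − rank ∂_3 = (8 − 7) − 0 = 1, and there is no ∂_3, so H_2 ≅ Z.

As a check, the Euler characteristic is 6 − 12 + 8 = 2, which agrees with 1 − 0 + 1 = 2.
(K is a triangulation of the 2-sphere S^2.)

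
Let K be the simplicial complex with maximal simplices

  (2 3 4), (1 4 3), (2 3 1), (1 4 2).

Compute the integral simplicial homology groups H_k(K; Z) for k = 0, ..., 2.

Take the total order 1 < 2 < 3 < 4 on the vertex set. Then K (dimension 2) consists of the simplices:

  0-simplices (4): [1], [2], [3], [4]
  1-simplices (6): [1,2], [1,3], [1,4], [2,3], [2,4], [3,4]
  2-simplices (4): [1,2,3], [1,2,4], [1,3,4], [2,3,4]

Hence C_0 ≅ Z^4, C_1 ≅ Z^6, C_2 ≅ Z^4.

The boundary map ∂_1: C_1 → C_0 is given by ∂[p,q] = [q] − [p].
The 4×6 boundary matrix has rank 3 and Smith normal form diag(1,1,1).

The boundary map ∂_2: C_2 → C_1 sends each 2-simplex [p,q,r] to [q,r] − [p,r] + [p,q]. For instance
  ∂[1,3,4] = [3,4] − [1,4] + [1,3],
  ∂[1,2,4] = [2,4] − [1,4] + [1,2].
This gives a 6×4 integer matrix of rank 3; reducing to Smith normal form yields diagonal entries (1,1,1).

From H_k ≅ ker(∂_k) / im(∂_{k+1}) we obtain:

  H_0: rank C_0 − rank ∂_1 = 4 − 3 = 1, and the invariant factors of ∂_1 are all 1, so H_0 = Z.
  H_1: rank ker ∂_1 − rank ∂_2 = (6 − 3) − 3 = 0, and the invariant factors of ∂_2 are all 1, so H_1 = 0.
  H_2: rank ker ∂_2 − rank ∂_3 = (4 − 3) − 0 = 1, and there is no ∂_3, so H_2 = Z.

H_0 ≅ Z,  H_1 = 0,  H_2 ≅ Z.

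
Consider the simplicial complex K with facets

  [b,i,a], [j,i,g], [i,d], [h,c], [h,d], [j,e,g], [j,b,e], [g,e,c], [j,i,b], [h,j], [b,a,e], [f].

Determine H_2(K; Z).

H_2 ≅ 0.

K has 10 vertices, 17 edges, 7 triangles.
rank ∂_2 = 7, rank ∂_3 = 0 ⇒ b_2 = 7 − 7 − 0 = 0. So H_2 ≅ 0.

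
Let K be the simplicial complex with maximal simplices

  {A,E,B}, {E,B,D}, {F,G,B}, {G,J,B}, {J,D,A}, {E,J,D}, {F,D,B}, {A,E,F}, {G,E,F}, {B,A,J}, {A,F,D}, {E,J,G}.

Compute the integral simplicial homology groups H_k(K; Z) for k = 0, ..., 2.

H_0 ≅ Z,  H_1 ≅ Z/2,  H_2 = 0.

Fix the vertex order A < B < D < E < F < G < J and write every simplex with vertices in increasing order. Then dim K = 2 and the simplices of K are:

  0-simplices (7): A, B, D, E, F, G, J
  1-simplices (18): AB, AD, AE, AF, AJ, BD, BE, BF, BG, BJ, DE, DF, DJ, EF, EG, EJ, FG, GJ
  2-simplices (12): ABE, ABJ, ADF, ADJ, AEF, BDE, BDF, BFG, BGJ, DEJ, EFG, EGJ

so the chain groups are C_0 ≅ Z^7, C_1 ≅ Z^18, C_2 ≅ Z^12.

The boundary map ∂_1: C_1 → C_0 maps an edge to its endpoints' difference, ∂[p,q] = q − p. For instance
  ∂EJ = J − E.
The resulting 7×18 matrix has rank 6, and its Smith normal form has invariant factors (1,1,1,1,1,1).

The boundary map ∂_2: C_2 → C_1 sends each 2-simplex [p,q,r] to [q,r] − [p,r] + [p,q]. For instance
  ∂ABE = BE − AE + AB,
  ∂BFG = FG − BG + BF.
As a 18×12 matrix over Z this has rank 12, with invariant factors (1,1,1,1,1,1,1,1,1,1,1,2).

Computing H_k = (kernel of ∂_k) / (image of ∂_{k+1}):

  H_0: rank C_0 − rank ∂_1 = 7 − 6 = 1, and the invariant factors of ∂_1 are all 1, so H_0 ≅ Z.
  H_1: rank ker ∂_1 − rank ∂_2 = (18 − 6) − 12 = 0, and ∂_2 has invariant factor 2 > 1, so H_1 ≅ Z/2.
  H_2: rank ker ∂_2 − rank ∂_3 = (12 − 12) − 0 = 0, and there is no ∂_3, so H_2 ≅ 0.

(K is a triangulation of the real projective plane RP^2.)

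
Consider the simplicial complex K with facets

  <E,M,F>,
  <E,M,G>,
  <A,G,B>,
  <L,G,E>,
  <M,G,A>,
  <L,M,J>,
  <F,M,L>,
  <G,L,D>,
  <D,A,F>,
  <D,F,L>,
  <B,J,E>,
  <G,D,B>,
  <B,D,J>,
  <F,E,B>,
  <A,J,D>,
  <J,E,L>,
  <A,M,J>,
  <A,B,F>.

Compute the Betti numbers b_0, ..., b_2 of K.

Order the vertices as A < B < D < E < F < G < J < L < M. Listing each simplex with vertices in this order, K has dimension 2 with simplices:

  0-simplices (9): A, B, D, E, F, G, J, L, M
  1-simplices (27): AB, AD, AF, AG, AJ, AM, BD, BE, BF, BG, BJ, DF, DG, DJ, DL, EF, EG, EJ, EL, EM, FL, FM, GL, GM, JL, JM, LM
  2-simplices (18): ABF, ABG, ADF, ADJ, AGM, AJM, BDG, BDJ, BEF, BEJ, DFL, DGL, EFM, EGL, EGM, EJL, FLM, JLM

giving chain groups C_0 ≅ Z^9, C_1 ≅ Z^27, C_2 ≅ Z^18.

The boundary map ∂_1: C_1 → C_0 is given by ∂[p,q] = [q] − [p]. For instance
  ∂AB = B − A.
The 9×27 boundary matrix has rank 8 and Smith normal form diag(1,1,1,1,1,1,1,1).

Boundary ∂_2: C_2 → C_1 sends each 2-simplex [p,q,r] to [q,r] − [p,r] + [p,q]. For instance
  ∂EJL = JL − EL + EJ,
  ∂JLM = LM − JM + JL.
This gives a 27×18 integer matrix of rank 18; reducing to Smith normal form yields diagonal entries (1,1,1,1,1,1,1,1,1,1,1,1,1,1,1,1,1,2).

Now H_k = ker ∂_k / im ∂_{k+1}, so:

  H_0: rank C_0 − rank ∂_1 = 9 − 8 = 1, and the invariant factors of ∂_1 are all 1, so H_0 ≅ Z.
  H_1: rank ker ∂_1 − rank ∂_2 = (27 − 8) − 18 = 1, and ∂_2 has invariant factor 2 > 1, so H_1 ≅ Z × Z/2.
  H_2: rank ker ∂_2 − rank ∂_3 = (18 − 18) − 0 = 0, and there is no ∂_3, so H_2 ≅ 0.

Hence the Betti numbers are b_0 = 1, b_1 = 1, b_2 = 0.

b_0 = 1, b_1 = 1, b_2 = 0.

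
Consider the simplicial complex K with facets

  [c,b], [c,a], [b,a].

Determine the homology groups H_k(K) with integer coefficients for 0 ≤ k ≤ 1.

H_0 ≅ Z,  H_1 ≅ Z.

We work with the vertex ordering a < b < c. The simplices of K, each written with vertices in increasing order, are:

  0-simplices (3): a, b, c
  1-simplices (3): ab, ac, bc

Hence C_0 ≅ Z^3, C_1 ≅ Z^3.

∂_1: C_1 → C_0 is given by ∂[p,q] = [q] − [p]. For instance
  ∂bc = c − b.
The resulting 3×3 matrix has rank 2, and its Smith normal form has invariant factors (1,1).

Reading off H_k = ker ∂_k / im ∂_{k+1}:

  H_0: rank C_0 − rank ∂_1 = 3 − 2 = 1, and the invariant factors of ∂_1 are all 1, so H_0 = Z.
  H_1: rank ker ∂_1 − rank ∂_2 = (3 − 2) − 0 = 1, and there is no ∂_2, so H_1 = Z.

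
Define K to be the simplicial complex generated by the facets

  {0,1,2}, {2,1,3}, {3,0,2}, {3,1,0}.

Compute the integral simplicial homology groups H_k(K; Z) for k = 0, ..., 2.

Order the vertices as 0 < 1 < 2 < 3. Listing each simplex with vertices in this order, K has dimension 2 with simplices:

  0-simplices (4): [0], [1], [2], [3]
  1-simplices (6): [0,1], [0,2], [0,3], [1,2], [1,3], [2,3]
  2-simplices (4): [0,1,2], [0,1,3], [0,2,3], [1,2,3]

giving chain groups C_0 ≅ Z^4, C_1 ≅ Z^6, C_2 ≅ Z^4.

∂_1: C_1 → C_0 is given by ∂[p,q] = [q] − [p]. For instance
  ∂[2,3] = [3] − [2].
This gives a 4×6 integer matrix of rank 3; reducing to Smith normal form yields diagonal entries (1,1,1).

The boundary map ∂_2: C_2 → C_1 acts by ∂[p,q,r] = [q,r] − [p,r] + [p,q]. For instance
  ∂[0,2,3] = [2,3] − [0,3] + [0,2],
  ∂[0,1,3] = [1,3] − [0,3] + [0,1].
As a 6×4 matrix over Z this has rank 3, with invariant factors (1,1,1).

Reading off H_k = ker ∂_k / im ∂_{k+1}:

  H_0: rank C_0 − rank ∂_1 = 4 − 3 = 1, and the invariant factors of ∂_1 are all 1, so H_0 ≅ Z.
  H_1: rank ker ∂_1 − rank ∂_2 = (6 − 3) − 3 = 0, and the invariant factors of ∂_2 are all 1, so H_1 ≅ 0.
  H_2: rank ker ∂_2 − rank ∂_3 = (4 − 3) − 0 = 1, and there is no ∂_3, so H_2 ≅ Z.

As a check, the Euler characteristic is 4 − 6 + 4 = 2, which agrees with 1 − 0 + 1 = 2.

H_0 = Z,  H_1 = 0,  H_2 = Z.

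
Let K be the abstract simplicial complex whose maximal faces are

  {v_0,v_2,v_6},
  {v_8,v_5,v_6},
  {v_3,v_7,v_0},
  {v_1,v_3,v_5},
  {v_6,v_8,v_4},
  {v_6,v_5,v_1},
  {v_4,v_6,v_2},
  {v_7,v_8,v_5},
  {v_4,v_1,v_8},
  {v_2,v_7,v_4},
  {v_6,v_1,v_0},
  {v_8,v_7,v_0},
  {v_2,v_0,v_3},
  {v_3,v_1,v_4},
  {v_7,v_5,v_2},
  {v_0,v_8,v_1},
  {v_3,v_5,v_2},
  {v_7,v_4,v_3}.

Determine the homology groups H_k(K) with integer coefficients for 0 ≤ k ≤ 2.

H_0 = Z,  H_1 = Z ⊕ Z/2,  H_2 = 0.

Fix the vertex order v_0 < v_1 < v_2 < v_3 < v_4 < v_5 < v_6 < v_7 < v_8 and write every simplex with vertices in increasing order. Then dim K = 2 and the simplices of K are:

  0-simplices (9): [v_0], [v_1], [v_2], [v_3], [v_4], [v_5], [v_6], [v_7], [v_8]
  1-simplices (27): (27 of them)
  2-simplices (18): (18 of them)

Hence C_0 ≅ Z^9, C_1 ≅ Z^27, C_2 ≅ Z^18.

∂_1: C_1 → C_0 maps an edge to its endpoints' difference, ∂[p,q] = q − p.
The resulting 9×27 matrix has rank 8, and its Smith normal form has invariant factors (1,1,1,1,1,1,1,1).

The boundary map ∂_2: C_2 → C_1 sends each 2-simplex [p,q,r] to [q,r] − [p,r] + [p,q]. For instance
  ∂[v_0,v_2,v_6] = [v_2,v_6] − [v_0,v_6] + [v_0,v_2],
  ∂[v_2,v_3,v_5] = [v_3,v_5] − [v_2,v_5] + [v_2,v_3].
This gives a 27×18 integer matrix of rank 18; reducing to Smith normal form yields diagonal entries (1,1,1,1,1,1,1,1,1,1,1,1,1,1,1,1,1,2).

Now H_k = ker ∂_k / im ∂_{k+1}, so:

  H_0: rank C_0 − rank ∂_1 = 9 − 8 = 1, and the invariant factors of ∂_1 are all 1, so H_0 ≅ Z.
  H_1: rank ker ∂_1 − rank ∂_2 = (27 − 8) − 18 = 1, and ∂_2 has invariant factor 2 > 1, so H_1 ≅ Z ⊕ Z/2.
  H_2: rank ker ∂_2 − rank ∂_3 = (18 − 18) − 0 = 0, and there is no ∂_3, so H_2 ≅ 0.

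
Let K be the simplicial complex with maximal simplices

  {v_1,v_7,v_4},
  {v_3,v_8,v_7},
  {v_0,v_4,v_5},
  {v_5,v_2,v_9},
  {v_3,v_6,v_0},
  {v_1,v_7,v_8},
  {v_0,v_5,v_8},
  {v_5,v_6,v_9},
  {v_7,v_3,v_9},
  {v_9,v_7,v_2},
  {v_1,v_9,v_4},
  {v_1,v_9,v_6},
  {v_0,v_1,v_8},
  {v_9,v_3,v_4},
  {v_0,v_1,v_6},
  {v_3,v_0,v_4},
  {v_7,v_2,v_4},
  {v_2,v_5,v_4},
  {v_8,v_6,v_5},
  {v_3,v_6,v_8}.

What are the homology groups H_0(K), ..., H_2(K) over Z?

H_0 ≅ Z,  H_1 ≅ Z × Z/2,  H_2 = 0.

K has 10 vertices, 30 edges, 20 triangles.
rank ∂_0 = 0, rank ∂_1 = 9 ⇒ b_0 = 10 − 0 − 9 = 1; all invariant factors of ∂_1 are 1 so no torsion. So H_0 ≅ Z.
rank ∂_1 = 9, rank ∂_2 = 20 ⇒ b_1 = 30 − 9 − 20 = 1; ∂_2 has invariant factor(s) [2] giving torsion. So H_1 ≅ Z × Z/2.
rank ∂_2 = 20, rank ∂_3 = 0 ⇒ b_2 = 20 − 20 − 0 = 0. So H_2 ≅ 0.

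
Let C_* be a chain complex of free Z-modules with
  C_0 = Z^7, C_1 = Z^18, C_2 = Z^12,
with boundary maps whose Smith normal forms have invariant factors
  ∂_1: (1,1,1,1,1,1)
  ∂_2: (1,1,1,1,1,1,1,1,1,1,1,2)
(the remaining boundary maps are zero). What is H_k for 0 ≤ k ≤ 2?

H_0 = Z,  H_1 = Z/2,  H_2 = 0.

H_0: b_0 = 7 − 0 − 6 = 1; torsion from ∂_1 factors > 1: none. So H_0 = Z.
H_1: b_1 = 18 − 6 − 12 = 0; torsion from ∂_2 factors > 1: [2]. So H_1 = Z/2.
H_2: b_2 = 12 − 12 − 0 = 0; torsion from ∂_3 factors > 1: none. So H_2 = 0.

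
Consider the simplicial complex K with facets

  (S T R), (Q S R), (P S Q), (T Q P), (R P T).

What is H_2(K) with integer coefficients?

H_2 ≅ 0.

We work with the vertex ordering P < Q < R < S < T. The simplices of K, each written with vertices in increasing order, are:

  0-simplices (5): P, Q, R, S, T
  1-simplices (10): PQ, PR, PS, PT, QR, QS, QT, RS, RT, ST
  2-simplices (5): PQS, PQT, PRT, QRS, RST

Hence C_0 ≅ Z^5, C_1 ≅ Z^10, C_2 ≅ Z^5.

∂_1: C_1 → C_0 maps an edge to its endpoints' difference, ∂[p,q] = q − p.
The 5×10 boundary matrix has rank 4 and Smith normal form diag(1,1,1,1).

Boundary ∂_2: C_2 → C_1 sends each 2-simplex [p,q,r] to [q,r] − [p,r] + [p,q]. For instance
  ∂QRS = RS − QS + QR,
  ∂RST = ST − RT + RS.
The resulting 10×5 matrix has rank 5, and its Smith normal form has invariant factors (1,1,1,1,1).

Computing H_k = (kernel of ∂_k) / (image of ∂_{k+1}):

  H_2: rank ker ∂_2 − rank ∂_3 = (5 − 5) − 0 = 0, and there is no ∂_3, so H_2 ≅ 0.

(K is a triangulation of the Möbius band.)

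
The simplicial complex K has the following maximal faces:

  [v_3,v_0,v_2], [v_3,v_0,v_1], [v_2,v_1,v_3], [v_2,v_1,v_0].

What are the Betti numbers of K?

b_0 = 1, b_1 = 0, b_2 = 1.

Fix the vertex order v_0 < v_1 < v_2 < v_3 and write every simplex with vertices in increasing order. Then dim K = 2 and the simplices of K are:

  0-simplices (4): [v_0], [v_1], [v_2], [v_3]
  1-simplices (6): [v_0,v_1], [v_0,v_2], [v_0,v_3], [v_1,v_2], [v_1,v_3], [v_2,v_3]
  2-simplices (4): [v_0,v_1,v_2], [v_0,v_1,v_3], [v_0,v_2,v_3], [v_1,v_2,v_3]

Hence C_0 ≅ Z^4, C_1 ≅ Z^6, C_2 ≅ Z^4.

∂_1: C_1 → C_0 sends each edge [p,q] (with p < q) to q − p.
The 4×6 boundary matrix has rank 3 and Smith normal form diag(1,1,1).

∂_2: C_2 → C_1 acts by ∂[p,q,r] = [q,r] − [p,r] + [p,q]. For instance
  ∂[v_1,v_2,v_3] = [v_2,v_3] − [v_1,v_3] + [v_1,v_2],
  ∂[v_0,v_2,v_3] = [v_2,v_3] − [v_0,v_3] + [v_0,v_2].
The 6×4 boundary matrix has rank 3 and Smith normal form diag(1,1,1).

Computing H_k = (kernel of ∂_k) / (image of ∂_{k+1}):

  H_0: rank C_0 − rank ∂_1 = 4 − 3 = 1, and the invariant factors of ∂_1 are all 1, so H_0 = Z.
  H_1: rank ker ∂_1 − rank ∂_2 = (6 − 3) − 3 = 0, and the invariant factors of ∂_2 are all 1, so H_1 = 0.
  H_2: rank ker ∂_2 − rank ∂_3 = (4 − 3) − 0 = 1, and there is no ∂_3, so H_2 = Z.

Hence the Betti numbers are b_0 = 1, b_1 = 0, b_2 = 1.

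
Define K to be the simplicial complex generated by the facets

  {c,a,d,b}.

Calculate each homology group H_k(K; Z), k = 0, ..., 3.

H_0 ≅ Z,  H_1 = 0,  H_2 = 0,  H_3 = 0.

We work with the vertex ordering a < b < c < d. The simplices of K, each written with vertices in increasing order, are:

  0-simplices (4): a, b, c, d
  1-simplices (6): ab, ac, ad, bc, bd, cd
  2-simplices (4): abc, abd, acd, bcd
  3-simplices (1): abcd

so the chain groups are C_0 ≅ Z^4, C_1 ≅ Z^6, C_2 ≅ Z^4, C_3 ≅ Z^1.

∂_1: C_1 → C_0 is given by ∂[p,q] = [q] − [p]. For instance
  ∂bc = c − b.
This gives a 4×6 integer matrix of rank 3; reducing to Smith normal form yields diagonal entries (1,1,1).

The boundary map ∂_2: C_2 → C_1 maps a triangle to the signed sum of its edges. For instance
  ∂acd = cd − ad + ac,
  ∂abc = bc − ac + ab.
This gives a 6×4 integer matrix of rank 3; reducing to Smith normal form yields diagonal entries (1,1,1).

∂_3: C_3 → C_2 sends each 3-simplex σ to the alternating sum Σ_i (−1)^i (σ with its i-th vertex removed). For instance
  ∂abcd = bcd − acd + abd − abc.
As a 4×1 matrix over Z this has rank 1, with invariant factors (1).

Now H_k = ker ∂_k / im ∂_{k+1}, so:

  H_0: rank C_0 − rank ∂_1 = 4 − 3 = 1, and the invariant factors of ∂_1 are all 1, so H_0 ≅ Z.
  H_1: rank ker ∂_1 − rank ∂_2 = (6 − 3) − 3 = 0, and the invariant factors of ∂_2 are all 1, so H_1 ≅ 0.
  H_2: rank ker ∂_2 − rank ∂_3 = (4 − 3) − 1 = 0, and the invariant factors of ∂_3 are all 1, so H_2 ≅ 0.
  H_3: rank ker ∂_3 − rank ∂_4 = (1 − 1) − 0 = 0, and there is no ∂_4, so H_3 ≅ 0.

As a check, the Euler characteristic is 4 − 6 + 4 − 1 = 1, which agrees with 1 − 0 + 0 − 0 = 1.
(K is a triangulation of the 3-simplex.)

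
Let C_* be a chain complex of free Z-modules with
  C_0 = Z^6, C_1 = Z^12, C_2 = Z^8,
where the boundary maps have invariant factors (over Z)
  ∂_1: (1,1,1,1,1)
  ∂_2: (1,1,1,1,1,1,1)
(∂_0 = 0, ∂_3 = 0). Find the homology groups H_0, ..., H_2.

H_0 ≅ Z,  H_1 = 0,  H_2 ≅ Z.

H_0: b_0 = 6 − 0 − 5 = 1; torsion from ∂_1 factors > 1: none. So H_0 ≅ Z.
H_1: b_1 = 12 − 5 − 7 = 0; torsion from ∂_2 factors > 1: none. So H_1 ≅ 0.
H_2: b_2 = 8 − 7 − 0 = 1; torsion from ∂_3 factors > 1: none. So H_2 ≅ Z.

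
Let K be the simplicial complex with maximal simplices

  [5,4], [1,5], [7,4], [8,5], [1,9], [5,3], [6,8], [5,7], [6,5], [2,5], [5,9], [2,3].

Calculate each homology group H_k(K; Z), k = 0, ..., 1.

K has 9 vertices, 12 edges.
rank ∂_0 = 0, rank ∂_1 = 8 ⇒ b_0 = 9 − 0 − 8 = 1; all invariant factors of ∂_1 are 1 so no torsion. So H_0 = Z.
rank ∂_1 = 8, rank ∂_2 = 0 ⇒ b_1 = 12 − 8 − 0 = 4. So H_1 = Z^4.

H_0 ≅ Z,  H_1 ≅ Z^4.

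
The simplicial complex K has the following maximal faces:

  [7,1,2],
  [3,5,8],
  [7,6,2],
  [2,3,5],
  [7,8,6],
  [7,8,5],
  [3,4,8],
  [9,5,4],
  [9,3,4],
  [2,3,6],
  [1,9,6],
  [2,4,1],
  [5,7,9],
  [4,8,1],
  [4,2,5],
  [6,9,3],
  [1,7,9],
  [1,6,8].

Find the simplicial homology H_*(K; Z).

We work with the vertex ordering 1 < 2 < 3 < 4 < 5 < 6 < 7 < 8 < 9. The simplices of K, each written with vertices in increasing order, are:

  0-simplices (9): [1], [2], [3], [4], [5], [6], [7], [8], [9]
  1-simplices (27): (27 of them)
  2-simplices (18): [1,2,4], [1,2,7], [1,4,8], [1,6,8], [1,6,9], [1,7,9], [2,3,5], [2,3,6], [2,4,5], [2,6,7], [3,4,8], [3,4,9], [3,5,8], [3,6,9], [4,5,9], [5,7,8], [5,7,9], [6,7,8]

so the chain groups are C_0 ≅ Z^9, C_1 ≅ Z^27, C_2 ≅ Z^18.

Boundary ∂_1: C_1 → C_0 maps an edge to its endpoints' difference, ∂[p,q] = q − p. For instance
  ∂[3,9] = [9] − [3].
The resulting 9×27 matrix has rank 8, and its Smith normal form has invariant factors (1,1,1,1,1,1,1,1).

Boundary ∂_2: C_2 → C_1 acts by ∂[p,q,r] = [q,r] − [p,r] + [p,q]. For instance
  ∂[1,6,8] = [6,8] − [1,8] + [1,6],
  ∂[1,2,4] = [2,4] − [1,4] + [1,2].
The 27×18 boundary matrix has rank 18 and Smith normal form diag(1,1,1,1,1,1,1,1,1,1,1,1,1,1,1,1,1,2).

Reading off H_k = ker ∂_k / im ∂_{k+1}:

  H_0: rank C_0 − rank ∂_1 = 9 − 8 = 1, and the invariant factors of ∂_1 are all 1, so H_0 ≅ Z.
  H_1: rank ker ∂_1 − rank ∂_2 = (27 − 8) − 18 = 1, and ∂_2 has invariant factor 2 > 1, so H_1 ≅ Z ⊕ Z/2Z.
  H_2: rank ker ∂_2 − rank ∂_3 = (18 − 18) − 0 = 0, and there is no ∂_3, so H_2 ≅ 0.

H_0 ≅ Z,  H_1 ≅ Z ⊕ Z/2Z,  H_2 = 0.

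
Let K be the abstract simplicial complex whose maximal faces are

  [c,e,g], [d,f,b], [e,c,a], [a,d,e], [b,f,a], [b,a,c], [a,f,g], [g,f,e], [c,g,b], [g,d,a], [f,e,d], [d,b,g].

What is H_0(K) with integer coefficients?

H_0 ≅ Z.

Take the total order a < b < c < d < e < f < g on the vertex set. Then K (dimension 2) consists of the simplices:

  0-simplices (7): a, b, c, d, e, f, g
  1-simplices (18): ab, ac, ad, ae, af, ag, bc, bd, bf, bg, ce, cg, de, df, dg, ef, eg, fg
  2-simplices (12): abc, abf, ace, ade, adg, afg, bcg, bdf, bdg, ceg, def, efg

giving chain groups C_0 ≅ Z^7, C_1 ≅ Z^18, C_2 ≅ Z^12.

∂_1: C_1 → C_0 is given by ∂[p,q] = [q] − [p]. For instance
  ∂bc = c − b.
As a 7×18 matrix over Z this has rank 6, with invariant factors (1,1,1,1,1,1).

Boundary ∂_2: C_2 → C_1 maps a triangle to the signed sum of its edges. For instance
  ∂ade = de − ae + ad,
  ∂ace = ce − ae + ac.
The resulting 18×12 matrix has rank 12, and its Smith normal form has invariant factors (1,1,1,1,1,1,1,1,1,1,1,2).

From H_k ≅ ker(∂_k) / im(∂_{k+1}) we obtain:

  H_0: rank C_0 − rank ∂_1 = 7 − 6 = 1, and the invariant factors of ∂_1 are all 1, so H_0 ≅ Z.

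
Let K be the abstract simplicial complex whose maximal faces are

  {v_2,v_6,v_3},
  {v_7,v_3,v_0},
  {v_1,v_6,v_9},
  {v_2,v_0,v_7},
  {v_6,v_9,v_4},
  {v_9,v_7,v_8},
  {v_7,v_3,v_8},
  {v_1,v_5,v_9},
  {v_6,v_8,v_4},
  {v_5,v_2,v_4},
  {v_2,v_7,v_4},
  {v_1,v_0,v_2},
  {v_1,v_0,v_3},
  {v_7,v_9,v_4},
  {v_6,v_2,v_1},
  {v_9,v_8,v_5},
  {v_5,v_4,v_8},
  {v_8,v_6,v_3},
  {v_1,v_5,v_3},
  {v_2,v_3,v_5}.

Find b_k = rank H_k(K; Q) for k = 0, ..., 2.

K has 10 vertices, 30 edges, 20 triangles.
rank ∂_0 = 0, rank ∂_1 = 9 ⇒ b_0 = 10 − 0 − 9 = 1; all invariant factors of ∂_1 are 1 so no torsion. So H_0 = Z.
rank ∂_1 = 9, rank ∂_2 = 20 ⇒ b_1 = 30 − 9 − 20 = 1; ∂_2 has invariant factor(s) [2] giving torsion. So H_1 = Z ⊕ Z/2Z.
rank ∂_2 = 20, rank ∂_3 = 0 ⇒ b_2 = 20 − 20 − 0 = 0. So H_2 = 0.

b_0 = 1, b_1 = 1, b_2 = 0.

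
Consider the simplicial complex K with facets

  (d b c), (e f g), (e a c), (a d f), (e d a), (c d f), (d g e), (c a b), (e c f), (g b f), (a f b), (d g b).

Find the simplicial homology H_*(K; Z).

H_0 = Z,  H_1 = Z/2,  H_2 = 0.

Take the total order a < b < c < d < e < f < g on the vertex set. Then K (dimension 2) consists of the simplices:

  0-simplices (7): a, b, c, d, e, f, g
  1-simplices (18): ab, ac, ad, ae, af, bc, bd, bf, bg, cd, ce, cf, de, df, dg, ef, eg, fg
  2-simplices (12): abc, abf, ace, ade, adf, bcd, bdg, bfg, cdf, cef, deg, efg

Hence C_0 ≅ Z^7, C_1 ≅ Z^18, C_2 ≅ Z^12.

The boundary map ∂_1: C_1 → C_0 is given by ∂[p,q] = [q] − [p]. For instance
  ∂bf = f − b.
The resulting 7×18 matrix has rank 6, and its Smith normal form has invariant factors (1,1,1,1,1,1).

The boundary map ∂_2: C_2 → C_1 maps a triangle to the signed sum of its edges. For instance
  ∂bcd = cd − bd + bc,
  ∂bdg = dg − bg + bd.
As a 18×12 matrix over Z this has rank 12, with invariant factors (1,1,1,1,1,1,1,1,1,1,1,2).

Computing H_k = (kernel of ∂_k) / (image of ∂_{k+1}):

  H_0: rank C_0 − rank ∂_1 = 7 − 6 = 1, and the invariant factors of ∂_1 are all 1, so H_0 = Z.
  H_1: rank ker ∂_1 − rank ∂_2 = (18 − 6) − 12 = 0, and ∂_2 has invariant factor 2 > 1, so H_1 = Z/2.
  H_2: rank ker ∂_2 − rank ∂_3 = (12 − 12) − 0 = 0, and there is no ∂_3, so H_2 = 0.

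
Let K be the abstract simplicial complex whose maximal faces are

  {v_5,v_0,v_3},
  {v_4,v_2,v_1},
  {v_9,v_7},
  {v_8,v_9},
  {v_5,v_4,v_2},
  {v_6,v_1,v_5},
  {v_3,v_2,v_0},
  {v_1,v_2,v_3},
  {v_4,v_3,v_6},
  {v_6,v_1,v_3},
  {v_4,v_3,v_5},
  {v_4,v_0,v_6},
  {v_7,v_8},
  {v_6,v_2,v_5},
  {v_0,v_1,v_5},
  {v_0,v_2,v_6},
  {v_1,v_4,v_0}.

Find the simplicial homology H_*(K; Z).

H_0 ≅ Z^2,  H_1 ≅ Z^3,  H_2 ≅ Z.

We work with the vertex ordering v_0 < v_1 < v_2 < v_3 < v_4 < v_5 < v_6 < v_7 < v_8 < v_9. The simplices of K, each written with vertices in increasing order, are:

  0-simplices (10): [v_0], [v_1], [v_2], [v_3], [v_4], [v_5], [v_6], [v_7], [v_8], [v_9]
  1-simplices (24): (24 of them)
  2-simplices (14): (14 of them)

so the chain groups are C_0 ≅ Z^10, C_1 ≅ Z^24, C_2 ≅ Z^14.

Boundary ∂_1: C_1 → C_0 maps an edge to its endpoints' difference, ∂[p,q] = q − p. For instance
  ∂[v_2,v_5] = [v_5] − [v_2].
This gives a 10×24 integer matrix of rank 8; reducing to Smith normal form yields diagonal entries (1,1,1,1,1,1,1,1).

Boundary ∂_2: C_2 → C_1 maps a triangle to the signed sum of its edges. For instance
  ∂[v_2,v_4,v_5] = [v_4,v_5] − [v_2,v_5] + [v_2,v_4],
  ∂[v_1,v_2,v_3] = [v_2,v_3] − [v_1,v_3] + [v_1,v_2].
The resulting 24×14 matrix has rank 13, and its Smith normal form has invariant factors (1,1,1,1,1,1,1,1,1,1,1,1,1).

Now H_k = ker ∂_k / im ∂_{k+1}, so:

  H_0: rank C_0 − rank ∂_1 = 10 − 8 = 2, and the invariant factors of ∂_1 are all 1, so H_0 = Z^2.
  H_1: rank ker ∂_1 − rank ∂_2 = (24 − 8) − 13 = 3, and the invariant factors of ∂_2 are all 1, so H_1 = Z^3.
  H_2: rank ker ∂_2 − rank ∂_3 = (14 − 13) − 0 = 1, and there is no ∂_3, so H_2 = Z.

As a check, the Euler characteristic is 10 − 24 + 14 = 0, which agrees with 2 − 3 + 1 = 0.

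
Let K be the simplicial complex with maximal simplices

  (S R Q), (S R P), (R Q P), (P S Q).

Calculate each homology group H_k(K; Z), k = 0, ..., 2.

Fix the vertex order P < Q < R < S and write every simplex with vertices in increasing order. Then dim K = 2 and the simplices of K are:

  0-simplices (4): P, Q, R, S
  1-simplices (6): PQ, PR, PS, QR, QS, RS
  2-simplices (4): PQR, PQS, PRS, QRS

so the chain groups are C_0 ≅ Z^4, C_1 ≅ Z^6, C_2 ≅ Z^4.

Boundary ∂_1: C_1 → C_0 maps an edge to its endpoints' difference, ∂[p,q] = q − p. For instance
  ∂RS = S − R.
As a 4×6 matrix over Z this has rank 3, with invariant factors (1,1,1).

The boundary map ∂_2: C_2 → C_1 sends each 2-simplex [p,q,r] to [q,r] − [p,r] + [p,q]. For instance
  ∂PRS = RS − PS + PR,
  ∂QRS = RS − QS + QR.
The resulting 6×4 matrix has rank 3, and its Smith normal form has invariant factors (1,1,1).

Reading off H_k = ker ∂_k / im ∂_{k+1}:

  H_0: rank C_0 − rank ∂_1 = 4 − 3 = 1, and the invariant factors of ∂_1 are all 1, so H_0 = Z.
  H_1: rank ker ∂_1 − rank ∂_2 = (6 − 3) − 3 = 0, and the invariant factors of ∂_2 are all 1, so H_1 = 0.
  H_2: rank ker ∂_2 − rank ∂_3 = (4 − 3) − 0 = 1, and there is no ∂_3, so H_2 = Z.

As a check, the Euler characteristic is 4 − 6 + 4 = 2, which agrees with 1 − 0 + 1 = 2.
(K is a triangulation of the 2-sphere S^2.)

H_0 ≅ Z,  H_1 = 0,  H_2 ≅ Z.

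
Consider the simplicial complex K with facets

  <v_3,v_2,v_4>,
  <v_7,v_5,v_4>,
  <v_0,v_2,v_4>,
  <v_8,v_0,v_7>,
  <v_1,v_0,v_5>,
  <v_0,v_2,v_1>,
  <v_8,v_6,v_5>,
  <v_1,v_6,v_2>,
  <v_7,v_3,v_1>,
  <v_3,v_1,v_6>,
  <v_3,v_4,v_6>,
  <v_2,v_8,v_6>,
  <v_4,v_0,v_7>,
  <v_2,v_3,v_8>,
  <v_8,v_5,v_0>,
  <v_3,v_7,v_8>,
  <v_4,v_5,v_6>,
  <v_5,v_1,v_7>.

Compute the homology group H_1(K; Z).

H_1 ≅ Z ⊕ Z/2.

Order the vertices as v_0 < v_1 < v_2 < v_3 < v_4 < v_5 < v_6 < v_7 < v_8. Listing each simplex with vertices in this order, K has dimension 2 with simplices:

  0-simplices (9): [v_0], [v_1], [v_2], [v_3], [v_4], [v_5], [v_6], [v_7], [v_8]
  1-simplices (27): (27 of them)
  2-simplices (18): (18 of them)

so the chain groups are C_0 ≅ Z^9, C_1 ≅ Z^27, C_2 ≅ Z^18.

Boundary ∂_1: C_1 → C_0 is given by ∂[p,q] = [q] − [p]. For instance
  ∂[v_1,v_6] = [v_6] − [v_1].
The 9×27 boundary matrix has rank 8 and Smith normal form diag(1,1,1,1,1,1,1,1).

Boundary ∂_2: C_2 → C_1 sends each 2-simplex [p,q,r] to [q,r] − [p,r] + [p,q]. For instance
  ∂[v_4,v_5,v_6] = [v_5,v_6] − [v_4,v_6] + [v_4,v_5],
  ∂[v_1,v_5,v_7] = [v_5,v_7] − [v_1,v_7] + [v_1,v_5].
As a 27×18 matrix over Z this has rank 18, with invariant factors (1,1,1,1,1,1,1,1,1,1,1,1,1,1,1,1,1,2).

Now H_k = ker ∂_k / im ∂_{k+1}, so:

  H_1: rank ker ∂_1 − rank ∂_2 = (27 − 8) − 18 = 1, and ∂_2 has invariant factor 2 > 1, so H_1 = Z ⊕ Z/2.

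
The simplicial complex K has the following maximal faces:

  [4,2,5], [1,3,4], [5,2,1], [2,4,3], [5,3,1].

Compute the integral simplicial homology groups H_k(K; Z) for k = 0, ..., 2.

We work with the vertex ordering 1 < 2 < 3 < 4 < 5. The simplices of K, each written with vertices in increasing order, are:

  0-simplices (5): [1], [2], [3], [4], [5]
  1-simplices (10): [1,2], [1,3], [1,4], [1,5], [2,3], [2,4], [2,5], [3,4], [3,5], [4,5]
  2-simplices (5): [1,2,5], [1,3,4], [1,3,5], [2,3,4], [2,4,5]

so the chain groups are C_0 ≅ Z^5, C_1 ≅ Z^10, C_2 ≅ Z^5.

Boundary ∂_1: C_1 → C_0 is given by ∂[p,q] = [q] − [p]. For instance
  ∂[2,3] = [3] − [2].
The 5×10 boundary matrix has rank 4 and Smith normal form diag(1,1,1,1).

The boundary map ∂_2: C_2 → C_1 acts by ∂[p,q,r] = [q,r] − [p,r] + [p,q]. For instance
  ∂[2,3,4] = [3,4] − [2,4] + [2,3],
  ∂[1,2,5] = [2,5] − [1,5] + [1,2].
The resulting 10×5 matrix has rank 5, and its Smith normal form has invariant factors (1,1,1,1,1).

Now H_k = ker ∂_k / im ∂_{k+1}, so:

  H_0: rank C_0 − rank ∂_1 = 5 − 4 = 1, and the invariant factors of ∂_1 are all 1, so H_0 ≅ Z.
  H_1: rank ker ∂_1 − rank ∂_2 = (10 − 4) − 5 = 1, and the invariant factors of ∂_2 are all 1, so H_1 ≅ Z.
  H_2: rank ker ∂_2 − rank ∂_3 = (5 − 5) − 0 = 0, and there is no ∂_3, so H_2 ≅ 0.

H_0 ≅ Z,  H_1 ≅ Z,  H_2 = 0.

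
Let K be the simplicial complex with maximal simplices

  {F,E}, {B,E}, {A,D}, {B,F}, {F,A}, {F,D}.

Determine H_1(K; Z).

Order the vertices as A < B < D < E < F. Listing each simplex with vertices in this order, K has dimension 1 with simplices:

  0-simplices (5): A, B, D, E, F
  1-simplices (6): AD, AF, BE, BF, DF, EF

Hence C_0 ≅ Z^5, C_1 ≅ Z^6.

The boundary map ∂_1: C_1 → C_0 maps an edge to its endpoints' difference, ∂[p,q] = q − p. For instance
  ∂AF = F − A.
As a 5×6 matrix over Z this has rank 4, with invariant factors (1,1,1,1).

Now H_k = ker ∂_k / im ∂_{k+1}, so:

  H_1: rank ker ∂_1 − rank ∂_2 = (6 − 4) − 0 = 2, and there is no ∂_2, so H_1 = Z^2.

(K is a triangulation of a wedge of 2 circles.)

H_1 = Z^2.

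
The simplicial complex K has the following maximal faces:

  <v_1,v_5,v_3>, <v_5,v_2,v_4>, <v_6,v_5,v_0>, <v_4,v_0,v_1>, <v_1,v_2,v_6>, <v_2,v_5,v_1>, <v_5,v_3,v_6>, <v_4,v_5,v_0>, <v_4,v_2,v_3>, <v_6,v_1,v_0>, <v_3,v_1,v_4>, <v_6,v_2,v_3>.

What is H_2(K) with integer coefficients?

H_2 = 0.

Take the total order v_0 < v_1 < v_2 < v_3 < v_4 < v_5 < v_6 on the vertex set. Then K (dimension 2) consists of the simplices:

  0-simplices (7): [v_0], [v_1], [v_2], [v_3], [v_4], [v_5], [v_6]
  1-simplices (18): (18 of them)
  2-simplices (12): (12 of them)

giving chain groups C_0 ≅ Z^7, C_1 ≅ Z^18, C_2 ≅ Z^12.

The boundary map ∂_1: C_1 → C_0 sends each edge [p,q] (with p < q) to q − p. For instance
  ∂[v_0,v_4] = [v_4] − [v_0].
The resulting 7×18 matrix has rank 6, and its Smith normal form has invariant factors (1,1,1,1,1,1).

∂_2: C_2 → C_1 maps a triangle to the signed sum of its edges. For instance
  ∂[v_3,v_5,v_6] = [v_5,v_6] − [v_3,v_6] + [v_3,v_5],
  ∂[v_1,v_2,v_6] = [v_2,v_6] − [v_1,v_6] + [v_1,v_2].
This gives a 18×12 integer matrix of rank 12; reducing to Smith normal form yields diagonal entries (1,1,1,1,1,1,1,1,1,1,1,2).

Computing H_k = (kernel of ∂_k) / (image of ∂_{k+1}):

  H_2: rank ker ∂_2 − rank ∂_3 = (12 − 12) − 0 = 0, and there is no ∂_3, so H_2 ≅ 0.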